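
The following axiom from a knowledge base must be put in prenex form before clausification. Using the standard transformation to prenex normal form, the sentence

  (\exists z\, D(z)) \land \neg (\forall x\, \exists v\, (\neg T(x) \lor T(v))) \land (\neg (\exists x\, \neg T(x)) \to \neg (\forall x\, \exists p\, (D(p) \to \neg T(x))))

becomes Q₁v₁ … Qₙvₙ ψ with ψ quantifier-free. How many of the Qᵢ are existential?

4

Rewrite implications/biconditionals: A → B as ¬A ∨ B.
  (\exists z\, D(z)) \land \neg (\forall x\, \exists v\, (\neg T(x) \lor T(v))) \land (\neg \neg (\exists x\, \neg T(x)) \lor \neg (\forall x\, \exists p\, (\neg D(p) \lor \neg T(x))))
Move each ¬ inward, flipping quantifiers it crosses:
  (\exists z\, D(z)) \land (\exists x\, \forall v\, (T(x) \land \neg T(v))) \land ((\exists x\, \neg T(x)) \lor (\exists x\, \forall p\, (D(p) \land T(x))))
Give each quantifier a distinct variable: x↦y, x↦u1.
  (\exists z\, D(z)) \land (\exists x\, \forall v\, (T(x) \land \neg T(v))) \land ((\exists y\, \neg T(y)) \lor (\exists u1\, \forall p\, (D(p) \land T(u1))))
Finally move all quantifiers to the prefix:
  \exists z\, \exists x\, \forall v\, \exists y\, \exists u1\, \forall p\, (D(z) \land T(x) \land \neg T(v) \land (\neg T(y) \lor D(p) \land T(u1)))
The prefix is \exists z \exists x \forall v \exists y \exists u1 \forall p: 2 universal, 4 existential.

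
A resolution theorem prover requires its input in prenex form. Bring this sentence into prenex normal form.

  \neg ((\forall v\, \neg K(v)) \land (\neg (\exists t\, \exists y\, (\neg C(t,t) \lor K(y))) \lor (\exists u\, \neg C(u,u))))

\exists v\, \exists t\, \exists y\, \forall u\, (K(v) \lor (\neg C(t,t) \lor K(y)) \land C(u,u))

Drive negations inward (¬∀x A ≡ ∃x ¬A, ¬∃x A ≡ ∀x ¬A, De Morgan for ∧/∨):
  (\exists v\, K(v)) \lor (\exists t\, \exists y\, (\neg C(t,t) \lor K(y))) \land (\forall u\, C(u,u))
All bound variables are already distinct, so no renaming is needed.
Extract every quantifier outward, since the variables are now distinct and don't occur free across branches:
  \exists v\, \exists t\, \exists y\, \forall u\, (K(v) \lor (\neg C(t,t) \lor K(y)) \land C(u,u))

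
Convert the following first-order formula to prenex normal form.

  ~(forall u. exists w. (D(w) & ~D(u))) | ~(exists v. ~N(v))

exists u. forall w. forall v. (~D(w) | D(u) | N(v))

Push ¬ through the quantifiers and connectives to reach negation normal form:
  (exists u. forall w. (~D(w) | D(u))) | (forall v. N(v))
All bound variables are already distinct, so no renaming is needed.
Pull the quantifiers to the front (each side's bound variable is not free in the other side):
  exists u. forall w. forall v. (~D(w) | D(u) | N(v))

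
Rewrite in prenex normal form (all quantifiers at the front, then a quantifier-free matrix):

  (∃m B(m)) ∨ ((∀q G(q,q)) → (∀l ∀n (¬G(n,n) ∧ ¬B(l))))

∃m ∃q ∀l ∀n (B(m) ∨ ¬G(q,q) ∨ ¬G(n,n) ∧ ¬B(l))

First replace A → B with ¬A ∨ B.
  (∃m B(m)) ∨ ¬(∀q G(q,q)) ∨ (∀l ∀n (¬G(n,n) ∧ ¬B(l)))
Push ¬ through the quantifiers and connectives to reach negation normal form:
  (∃m B(m)) ∨ (∃q ¬G(q,q)) ∨ (∀l ∀n (¬G(n,n) ∧ ¬B(l)))
All bound variables are already distinct, so no renaming is needed.
Extract every quantifier outward, since the variables are now distinct and don't occur free across branches:
  ∃m ∃q ∀l ∀n (B(m) ∨ ¬G(q,q) ∨ ¬G(n,n) ∧ ¬B(l))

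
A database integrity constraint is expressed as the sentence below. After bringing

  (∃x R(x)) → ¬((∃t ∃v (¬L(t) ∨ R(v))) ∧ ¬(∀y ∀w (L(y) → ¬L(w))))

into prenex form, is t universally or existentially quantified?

universal

First replace A → B with ¬A ∨ B.
  ¬(∃x R(x)) ∨ ¬((∃t ∃v (¬L(t) ∨ R(v))) ∧ ¬(∀y ∀w (¬L(y) ∨ ¬L(w))))
Push ¬ through the quantifiers and connectives to reach negation normal form:
  (∀x ¬R(x)) ∨ (∀t ∀v (L(t) ∧ ¬R(v))) ∨ (∀y ∀w (¬L(y) ∨ ¬L(w)))
Extract every quantifier outward, since the variables are now distinct and don't occur free across branches:
  ∀x ∀t ∀v ∀y ∀w (¬R(x) ∨ L(t) ∧ ¬R(v) ∨ ¬L(y) ∨ ¬L(w))
The quantifier ∃t sits under an odd number of negations (counting the antecedent side of each →), so it flips to ∀t.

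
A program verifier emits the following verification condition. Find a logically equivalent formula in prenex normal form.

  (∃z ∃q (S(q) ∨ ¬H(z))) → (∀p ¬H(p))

Eliminate → and ↔ using ¬ and ∨.
  ¬(∃z ∃q (S(q) ∨ ¬H(z))) ∨ (∀p ¬H(p))
Drive negations inward (¬∀x A ≡ ∃x ¬A, ¬∃x A ≡ ∀x ¬A, De Morgan for ∧/∨):
  (∀z ∀q (¬S(q) ∧ H(z))) ∨ (∀p ¬H(p))
All bound variables are already distinct, so no renaming is needed.
Extract every quantifier outward, since the variables are now distinct and don't occur free across branches:
  ∀z ∀q ∀p (¬S(q) ∧ H(z) ∨ ¬H(p))

∀z ∀q ∀p (¬S(q) ∧ H(z) ∨ ¬H(p))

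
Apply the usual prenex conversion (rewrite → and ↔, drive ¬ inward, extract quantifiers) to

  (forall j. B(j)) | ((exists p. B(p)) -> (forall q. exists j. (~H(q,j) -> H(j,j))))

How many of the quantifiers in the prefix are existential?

Eliminate → and ↔ using ¬ and ∨.
  (forall j. B(j)) | ~(exists p. B(p)) | (forall q. exists j. (~~H(q,j) | H(j,j)))
Move each ¬ inward, flipping quantifiers it crosses:
  (forall j. B(j)) | (forall p. ~B(p)) | (forall q. exists j. (H(q,j) | H(j,j)))
Give each quantifier a distinct variable: j↦t.
  (forall j. B(j)) | (forall p. ~B(p)) | (forall q. exists t. (H(q,t) | H(t,t)))
Pull the quantifiers to the front (each side's bound variable is not free in the other side):
  forall j. forall p. forall q. exists t. (B(j) | ~B(p) | H(q,t) | H(t,t))
The prefix is forall j forall p forall q exists t: 3 universal, 1 existential.

1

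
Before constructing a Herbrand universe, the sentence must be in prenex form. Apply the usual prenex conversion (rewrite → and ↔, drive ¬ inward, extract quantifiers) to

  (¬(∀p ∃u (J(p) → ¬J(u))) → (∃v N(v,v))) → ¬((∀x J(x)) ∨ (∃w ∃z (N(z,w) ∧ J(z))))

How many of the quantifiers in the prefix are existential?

2

Rewrite implications/biconditionals: A → B as ¬A ∨ B.
  ¬(¬¬(∀p ∃u (¬J(p) ∨ ¬J(u))) ∨ (∃v N(v,v))) ∨ ¬((∀x J(x)) ∨ (∃w ∃z (N(z,w) ∧ J(z))))
Move each ¬ inward, flipping quantifiers it crosses:
  (∃p ∀u (J(p) ∧ J(u))) ∧ (∀v ¬N(v,v)) ∨ (∃x ¬J(x)) ∧ (∀w ∀z (¬N(z,w) ∨ ¬J(z)))
All bound variables are already distinct, so no renaming is needed.
Finally move all quantifiers to the prefix:
  ∃p ∀u ∀v ∃x ∀w ∀z (J(p) ∧ J(u) ∧ ¬N(v,v) ∨ ¬J(x) ∧ (¬N(z,w) ∨ ¬J(z)))
The prefix is ∃p ∀u ∀v ∃x ∀w ∀z: 4 universal, 2 existential.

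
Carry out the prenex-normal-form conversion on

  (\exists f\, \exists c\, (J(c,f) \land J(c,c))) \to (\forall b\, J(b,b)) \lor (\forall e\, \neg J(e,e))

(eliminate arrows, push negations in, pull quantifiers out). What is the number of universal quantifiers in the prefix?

4

Rewrite implications/biconditionals: A → B as ¬A ∨ B.
  \neg (\exists f\, \exists c\, (J(c,f) \land J(c,c))) \lor (\forall b\, J(b,b)) \lor (\forall e\, \neg J(e,e))
Drive negations inward (¬∀x A ≡ ∃x ¬A, ¬∃x A ≡ ∀x ¬A, De Morgan for ∧/∨):
  (\forall f\, \forall c\, (\neg J(c,f) \lor \neg J(c,c))) \lor (\forall b\, J(b,b)) \lor (\forall e\, \neg J(e,e))
Finally move all quantifiers to the prefix:
  \forall f\, \forall c\, \forall b\, \forall e\, (\neg J(c,f) \lor \neg J(c,c) \lor J(b,b) \lor \neg J(e,e))
The prefix is \forall f \forall c \forall b \forall e: 4 universal, 0 existential.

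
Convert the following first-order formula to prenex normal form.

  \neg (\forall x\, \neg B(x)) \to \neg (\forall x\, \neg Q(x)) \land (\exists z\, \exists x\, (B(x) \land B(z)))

First replace A → B with ¬A ∨ B.
  \neg \neg (\forall x\, \neg B(x)) \lor \neg (\forall x\, \neg Q(x)) \land (\exists z\, \exists x\, (B(x) \land B(z)))
Drive negations inward (¬∀x A ≡ ∃x ¬A, ¬∃x A ≡ ∀x ¬A, De Morgan for ∧/∨):
  (\forall x\, \neg B(x)) \lor (\exists x\, Q(x)) \land (\exists z\, \exists x\, (B(x) \land B(z)))
Standardize variables apart so no two quantifiers bind the same name: x↦y1, x↦w1.
  (\forall x\, \neg B(x)) \lor (\exists y1\, Q(y1)) \land (\exists z\, \exists w1\, (B(w1) \land B(z)))
Pull the quantifiers to the front (each side's bound variable is not free in the other side):
  \forall x\, \exists y1\, \exists z\, \exists w1\, (\neg B(x) \lor Q(y1) \land B(w1) \land B(z))

\forall x\, \exists y1\, \exists z\, \exists w1\, (\neg B(x) \lor Q(y1) \land B(w1) \land B(z))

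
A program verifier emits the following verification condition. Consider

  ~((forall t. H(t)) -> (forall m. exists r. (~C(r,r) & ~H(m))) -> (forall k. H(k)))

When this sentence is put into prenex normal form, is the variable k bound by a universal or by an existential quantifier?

existential

Rewrite implications/biconditionals: A → B as ¬A ∨ B.
  ~(~(forall t. H(t)) | ~(forall m. exists r. (~C(r,r) & ~H(m))) | (forall k. H(k)))
Push ¬ through the quantifiers and connectives to reach negation normal form:
  (forall t. H(t)) & (forall m. exists r. (~C(r,r) & ~H(m))) & (exists k. ~H(k))
All bound variables are already distinct, so no renaming is needed.
Pull the quantifiers to the front (each side's bound variable is not free in the other side):
  forall t. forall m. exists r. exists k. (H(t) & ~C(r,r) & ~H(m) & ~H(k))
The quantifier forall k sits under an odd number of negations (counting the antecedent side of each →), so it flips to exists k.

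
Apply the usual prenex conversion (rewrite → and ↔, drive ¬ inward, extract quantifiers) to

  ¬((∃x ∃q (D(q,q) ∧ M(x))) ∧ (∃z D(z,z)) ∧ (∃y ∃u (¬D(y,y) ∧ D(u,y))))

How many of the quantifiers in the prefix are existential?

Drive negations inward (¬∀x A ≡ ∃x ¬A, ¬∃x A ≡ ∀x ¬A, De Morgan for ∧/∨):
  (∀x ∀q (¬D(q,q) ∨ ¬M(x))) ∨ (∀z ¬D(z,z)) ∨ (∀y ∀u (D(y,y) ∨ ¬D(u,y)))
Extract every quantifier outward, since the variables are now distinct and don't occur free across branches:
  ∀x ∀q ∀z ∀y ∀u (¬D(q,q) ∨ ¬M(x) ∨ ¬D(z,z) ∨ D(y,y) ∨ ¬D(u,y))
The prefix is ∀x ∀q ∀z ∀y ∀u: 5 universal, 0 existential.

0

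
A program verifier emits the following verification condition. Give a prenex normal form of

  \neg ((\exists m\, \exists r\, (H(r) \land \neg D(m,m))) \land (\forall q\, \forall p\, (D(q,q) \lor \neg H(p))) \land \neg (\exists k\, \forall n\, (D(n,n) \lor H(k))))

Drive negations inward (¬∀x A ≡ ∃x ¬A, ¬∃x A ≡ ∀x ¬A, De Morgan for ∧/∨):
  (\forall m\, \forall r\, (\neg H(r) \lor D(m,m))) \lor (\exists q\, \exists p\, (\neg D(q,q) \land H(p))) \lor (\exists k\, \forall n\, (D(n,n) \lor H(k)))
All bound variables are already distinct, so no renaming is needed.
Extract every quantifier outward, since the variables are now distinct and don't occur free across branches:
  \forall m\, \forall r\, \exists q\, \exists p\, \exists k\, \forall n\, (\neg H(r) \lor D(m,m) \lor \neg D(q,q) \land H(p) \lor D(n,n) \lor H(k))

\forall m\, \forall r\, \exists q\, \exists p\, \exists k\, \forall n\, (\neg H(r) \lor D(m,m) \lor \neg D(q,q) \land H(p) \lor D(n,n) \lor H(k))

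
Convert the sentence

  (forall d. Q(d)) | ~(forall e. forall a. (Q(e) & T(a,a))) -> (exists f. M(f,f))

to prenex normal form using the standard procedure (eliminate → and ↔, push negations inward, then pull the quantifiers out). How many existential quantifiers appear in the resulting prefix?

2

First replace A → B with ¬A ∨ B.
  ~((forall d. Q(d)) | ~(forall e. forall a. (Q(e) & T(a,a)))) | (exists f. M(f,f))
Move each ¬ inward, flipping quantifiers it crosses:
  (exists d. ~Q(d)) & (forall e. forall a. (Q(e) & T(a,a))) | (exists f. M(f,f))
All bound variables are already distinct, so no renaming is needed.
Extract every quantifier outward, since the variables are now distinct and don't occur free across branches:
  exists d. forall e. forall a. exists f. (~Q(d) & Q(e) & T(a,a) | M(f,f))
The prefix is exists d forall e forall a exists f: 2 universal, 2 existential.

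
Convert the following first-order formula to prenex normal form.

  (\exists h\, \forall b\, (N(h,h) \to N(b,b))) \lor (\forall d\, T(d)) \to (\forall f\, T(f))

\forall h\, \exists b\, \exists d\, \forall f\, (N(h,h) \land \neg N(b,b) \land \neg T(d) \lor T(f))

Rewrite implications/biconditionals: A → B as ¬A ∨ B.
  \neg ((\exists h\, \forall b\, (\neg N(h,h) \lor N(b,b))) \lor (\forall d\, T(d))) \lor (\forall f\, T(f))
Push ¬ through the quantifiers and connectives to reach negation normal form:
  (\forall h\, \exists b\, (N(h,h) \land \neg N(b,b))) \land (\exists d\, \neg T(d)) \lor (\forall f\, T(f))
All bound variables are already distinct, so no renaming is needed.
Pull the quantifiers to the front (each side's bound variable is not free in the other side):
  \forall h\, \exists b\, \exists d\, \forall f\, (N(h,h) \land \neg N(b,b) \land \neg T(d) \lor T(f))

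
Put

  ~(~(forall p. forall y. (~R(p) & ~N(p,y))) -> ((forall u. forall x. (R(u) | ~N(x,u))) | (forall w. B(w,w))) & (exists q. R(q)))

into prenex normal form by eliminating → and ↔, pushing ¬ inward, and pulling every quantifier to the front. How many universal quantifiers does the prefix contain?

Rewrite implications/biconditionals: A → B as ¬A ∨ B.
  ~(~~(forall p. forall y. (~R(p) & ~N(p,y))) | ((forall u. forall x. (R(u) | ~N(x,u))) | (forall w. B(w,w))) & (exists q. R(q)))
Move each ¬ inward, flipping quantifiers it crosses:
  (exists p. exists y. (R(p) | N(p,y))) & ((exists u. exists x. (~R(u) & N(x,u))) & (exists w. ~B(w,w)) | (forall q. ~R(q)))
All bound variables are already distinct, so no renaming is needed.
Extract every quantifier outward, since the variables are now distinct and don't occur free across branches:
  exists p. exists y. exists u. exists x. exists w. forall q. ((R(p) | N(p,y)) & (~R(u) & N(x,u) & ~B(w,w) | ~R(q)))
The prefix is exists p exists y exists u exists x exists w forall q: 1 universal, 5 existential.

1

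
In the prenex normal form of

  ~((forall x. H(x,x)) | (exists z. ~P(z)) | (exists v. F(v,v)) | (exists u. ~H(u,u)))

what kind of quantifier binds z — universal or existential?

Push ¬ through the quantifiers and connectives to reach negation normal form:
  (exists x. ~H(x,x)) & (forall z. P(z)) & (forall v. ~F(v,v)) & (forall u. H(u,u))
All bound variables are already distinct, so no renaming is needed.
Pull the quantifiers to the front (each side's bound variable is not free in the other side):
  exists x. forall z. forall v. forall u. (~H(x,x) & P(z) & ~F(v,v) & H(u,u))
The quantifier exists z sits under an odd number of negations, so it flips to forall z.

universal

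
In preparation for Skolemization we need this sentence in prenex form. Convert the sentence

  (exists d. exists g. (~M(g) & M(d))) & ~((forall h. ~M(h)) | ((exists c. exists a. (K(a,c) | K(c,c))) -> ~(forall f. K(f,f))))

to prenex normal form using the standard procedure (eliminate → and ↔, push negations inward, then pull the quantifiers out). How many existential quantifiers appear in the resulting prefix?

5

First replace A → B with ¬A ∨ B.
  (exists d. exists g. (~M(g) & M(d))) & ~((forall h. ~M(h)) | ~(exists c. exists a. (K(a,c) | K(c,c))) | ~(forall f. K(f,f)))
Push ¬ through the quantifiers and connectives to reach negation normal form:
  (exists d. exists g. (~M(g) & M(d))) & (exists h. M(h)) & (exists c. exists a. (K(a,c) | K(c,c))) & (forall f. K(f,f))
All bound variables are already distinct, so no renaming is needed.
Extract every quantifier outward, since the variables are now distinct and don't occur free across branches:
  exists d. exists g. exists h. exists c. exists a. forall f. (~M(g) & M(d) & M(h) & (K(a,c) | K(c,c)) & K(f,f))
The prefix is exists d exists g exists h exists c exists a forall f: 1 universal, 5 existential.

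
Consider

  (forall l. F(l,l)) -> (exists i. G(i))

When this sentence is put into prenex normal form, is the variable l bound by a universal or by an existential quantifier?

Rewrite implications/biconditionals: A → B as ¬A ∨ B.
  ~(forall l. F(l,l)) | (exists i. G(i))
Drive negations inward (¬∀x A ≡ ∃x ¬A, ¬∃x A ≡ ∀x ¬A, De Morgan for ∧/∨):
  (exists l. ~F(l,l)) | (exists i. G(i))
All bound variables are already distinct, so no renaming is needed.
Finally move all quantifiers to the prefix:
  exists l. exists i. (~F(l,l) | G(i))
The quantifier forall l sits under an odd number of negations (counting the antecedent side of each →), so it flips to exists l.

existential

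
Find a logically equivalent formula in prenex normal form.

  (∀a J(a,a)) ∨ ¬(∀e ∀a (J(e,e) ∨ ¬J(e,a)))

Move each ¬ inward, flipping quantifiers it crosses:
  (∀a J(a,a)) ∨ (∃e ∃a (¬J(e,e) ∧ J(e,a)))
Give each quantifier a distinct variable: a↦s.
  (∀a J(a,a)) ∨ (∃e ∃s (¬J(e,e) ∧ J(e,s)))
Pull the quantifiers to the front (each side's bound variable is not free in the other side):
  ∀a ∃e ∃s (J(a,a) ∨ ¬J(e,e) ∧ J(e,s))

∀a ∃e ∃s (J(a,a) ∨ ¬J(e,e) ∧ J(e,s))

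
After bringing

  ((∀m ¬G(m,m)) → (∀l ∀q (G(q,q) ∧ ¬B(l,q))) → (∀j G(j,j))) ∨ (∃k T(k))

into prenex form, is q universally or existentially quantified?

existential

Eliminate → and ↔ using ¬ and ∨.
  ¬(∀m ¬G(m,m)) ∨ ¬(∀l ∀q (G(q,q) ∧ ¬B(l,q))) ∨ (∀j G(j,j)) ∨ (∃k T(k))
Drive negations inward (¬∀x A ≡ ∃x ¬A, ¬∃x A ≡ ∀x ¬A, De Morgan for ∧/∨):
  (∃m G(m,m)) ∨ (∃l ∃q (¬G(q,q) ∨ B(l,q))) ∨ (∀j G(j,j)) ∨ (∃k T(k))
All bound variables are already distinct, so no renaming is needed.
Extract every quantifier outward, since the variables are now distinct and don't occur free across branches:
  ∃m ∃l ∃q ∀j ∃k (G(m,m) ∨ ¬G(q,q) ∨ B(l,q) ∨ G(j,j) ∨ T(k))
The quantifier ∀q sits under an odd number of negations (counting the antecedent side of each →), so it flips to ∃q.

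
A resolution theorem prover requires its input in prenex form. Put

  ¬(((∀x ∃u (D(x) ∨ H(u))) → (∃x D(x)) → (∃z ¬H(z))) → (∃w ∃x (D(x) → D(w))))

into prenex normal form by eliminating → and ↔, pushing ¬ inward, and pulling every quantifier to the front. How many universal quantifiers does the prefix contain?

4

Rewrite implications/biconditionals: A → B as ¬A ∨ B.
  ¬(¬(¬(∀x ∃u (D(x) ∨ H(u))) ∨ ¬(∃x D(x)) ∨ (∃z ¬H(z))) ∨ (∃w ∃x (¬D(x) ∨ D(w))))
Move each ¬ inward, flipping quantifiers it crosses:
  ((∃x ∀u (¬D(x) ∧ ¬H(u))) ∨ (∀x ¬D(x)) ∨ (∃z ¬H(z))) ∧ (∀w ∀x (D(x) ∧ ¬D(w)))
Standardize variables apart so no two quantifiers bind the same name: x↦y, x↦a.
  ((∃x ∀u (¬D(x) ∧ ¬H(u))) ∨ (∀y ¬D(y)) ∨ (∃z ¬H(z))) ∧ (∀w ∀a (D(a) ∧ ¬D(w)))
Extract every quantifier outward, since the variables are now distinct and don't occur free across branches:
  ∃x ∀u ∀y ∃z ∀w ∀a ((¬D(x) ∧ ¬H(u) ∨ ¬D(y) ∨ ¬H(z)) ∧ D(a) ∧ ¬D(w))
The prefix is ∃x ∀u ∀y ∃z ∀w ∀a: 4 universal, 2 existential.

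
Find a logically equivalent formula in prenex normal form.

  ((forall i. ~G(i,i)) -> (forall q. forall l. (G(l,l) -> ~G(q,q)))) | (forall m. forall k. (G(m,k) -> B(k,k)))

First replace A → B with ¬A ∨ B.
  ~(forall i. ~G(i,i)) | (forall q. forall l. (~G(l,l) | ~G(q,q))) | (forall m. forall k. (~G(m,k) | B(k,k)))
Move each ¬ inward, flipping quantifiers it crosses:
  (exists i. G(i,i)) | (forall q. forall l. (~G(l,l) | ~G(q,q))) | (forall m. forall k. (~G(m,k) | B(k,k)))
All bound variables are already distinct, so no renaming is needed.
Pull the quantifiers to the front (each side's bound variable is not free in the other side):
  exists i. forall q. forall l. forall m. forall k. (G(i,i) | ~G(l,l) | ~G(q,q) | ~G(m,k) | B(k,k))

exists i. forall q. forall l. forall m. forall k. (G(i,i) | ~G(l,l) | ~G(q,q) | ~G(m,k) | B(k,k))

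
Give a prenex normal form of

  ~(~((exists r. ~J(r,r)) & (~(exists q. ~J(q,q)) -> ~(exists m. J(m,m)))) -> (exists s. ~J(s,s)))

forall r. forall q. exists m. forall s. ((J(r,r) | J(q,q) & J(m,m)) & J(s,s))

Rewrite implications/biconditionals: A → B as ¬A ∨ B.
  ~(~~((exists r. ~J(r,r)) & (~~(exists q. ~J(q,q)) | ~(exists m. J(m,m)))) | (exists s. ~J(s,s)))
Drive negations inward (¬∀x A ≡ ∃x ¬A, ¬∃x A ≡ ∀x ¬A, De Morgan for ∧/∨):
  ((forall r. J(r,r)) | (forall q. J(q,q)) & (exists m. J(m,m))) & (forall s. J(s,s))
All bound variables are already distinct, so no renaming is needed.
Pull the quantifiers to the front (each side's bound variable is not free in the other side):
  forall r. forall q. exists m. forall s. ((J(r,r) | J(q,q) & J(m,m)) & J(s,s))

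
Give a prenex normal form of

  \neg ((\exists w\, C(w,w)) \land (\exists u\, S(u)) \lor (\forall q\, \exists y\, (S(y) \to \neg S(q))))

Rewrite implications/biconditionals: A → B as ¬A ∨ B.
  \neg ((\exists w\, C(w,w)) \land (\exists u\, S(u)) \lor (\forall q\, \exists y\, (\neg S(y) \lor \neg S(q))))
Move each ¬ inward, flipping quantifiers it crosses:
  ((\forall w\, \neg C(w,w)) \lor (\forall u\, \neg S(u))) \land (\exists q\, \forall y\, (S(y) \land S(q)))
All bound variables are already distinct, so no renaming is needed.
Pull the quantifiers to the front (each side's bound variable is not free in the other side):
  \forall w\, \forall u\, \exists q\, \forall y\, ((\neg C(w,w) \lor \neg S(u)) \land S(y) \land S(q))

\forall w\, \forall u\, \exists q\, \forall y\, ((\neg C(w,w) \lor \neg S(u)) \land S(y) \land S(q))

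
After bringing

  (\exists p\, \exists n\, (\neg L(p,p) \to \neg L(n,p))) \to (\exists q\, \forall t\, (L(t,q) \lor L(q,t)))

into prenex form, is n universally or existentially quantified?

universal

First replace A → B with ¬A ∨ B.
  \neg (\exists p\, \exists n\, (\neg \neg L(p,p) \lor \neg L(n,p))) \lor (\exists q\, \forall t\, (L(t,q) \lor L(q,t)))
Move each ¬ inward, flipping quantifiers it crosses:
  (\forall p\, \forall n\, (\neg L(p,p) \land L(n,p))) \lor (\exists q\, \forall t\, (L(t,q) \lor L(q,t)))
All bound variables are already distinct, so no renaming is needed.
Extract every quantifier outward, since the variables are now distinct and don't occur free across branches:
  \forall p\, \forall n\, \exists q\, \forall t\, (\neg L(p,p) \land L(n,p) \lor L(t,q) \lor L(q,t))
The quantifier \exists n sits under an odd number of negations (counting the antecedent side of each →), so it flips to \forall n.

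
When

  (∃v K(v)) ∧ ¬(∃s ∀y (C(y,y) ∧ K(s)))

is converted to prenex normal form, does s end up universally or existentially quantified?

universal

Push ¬ through the quantifiers and connectives to reach negation normal form:
  (∃v K(v)) ∧ (∀s ∃y (¬C(y,y) ∨ ¬K(s)))
Pull the quantifiers to the front (each side's bound variable is not free in the other side):
  ∃v ∀s ∃y (K(v) ∧ (¬C(y,y) ∨ ¬K(s)))
The quantifier ∃s sits under an odd number of negations, so it flips to ∀s.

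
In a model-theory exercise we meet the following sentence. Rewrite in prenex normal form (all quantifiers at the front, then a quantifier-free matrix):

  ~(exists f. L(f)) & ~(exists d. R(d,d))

Push ¬ through the quantifiers and connectives to reach negation normal form:
  (forall f. ~L(f)) & (forall d. ~R(d,d))
Extract every quantifier outward, since the variables are now distinct and don't occur free across branches:
  forall f. forall d. (~L(f) & ~R(d,d))

forall f. forall d. (~L(f) & ~R(d,d))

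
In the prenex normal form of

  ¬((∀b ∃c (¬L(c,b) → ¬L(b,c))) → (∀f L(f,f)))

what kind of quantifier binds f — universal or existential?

Eliminate → and ↔ using ¬ and ∨.
  ¬(¬(∀b ∃c (¬¬L(c,b) ∨ ¬L(b,c))) ∨ (∀f L(f,f)))
Push ¬ through the quantifiers and connectives to reach negation normal form:
  (∀b ∃c (L(c,b) ∨ ¬L(b,c))) ∧ (∃f ¬L(f,f))
All bound variables are already distinct, so no renaming is needed.
Extract every quantifier outward, since the variables are now distinct and don't occur free across branches:
  ∀b ∃c ∃f ((L(c,b) ∨ ¬L(b,c)) ∧ ¬L(f,f))
The quantifier ∀f sits under an odd number of negations (counting the antecedent side of each →), so it flips to ∃f.

existential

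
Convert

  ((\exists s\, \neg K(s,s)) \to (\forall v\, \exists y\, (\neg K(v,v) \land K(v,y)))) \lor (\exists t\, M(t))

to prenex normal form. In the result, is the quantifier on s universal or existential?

universal

Eliminate → and ↔ using ¬ and ∨.
  \neg (\exists s\, \neg K(s,s)) \lor (\forall v\, \exists y\, (\neg K(v,v) \land K(v,y))) \lor (\exists t\, M(t))
Move each ¬ inward, flipping quantifiers it crosses:
  (\forall s\, K(s,s)) \lor (\forall v\, \exists y\, (\neg K(v,v) \land K(v,y))) \lor (\exists t\, M(t))
All bound variables are already distinct, so no renaming is needed.
Pull the quantifiers to the front (each side's bound variable is not free in the other side):
  \forall s\, \forall v\, \exists y\, \exists t\, (K(s,s) \lor \neg K(v,v) \land K(v,y) \lor M(t))
The quantifier \exists s sits under an odd number of negations (counting the antecedent side of each →), so it flips to \forall s.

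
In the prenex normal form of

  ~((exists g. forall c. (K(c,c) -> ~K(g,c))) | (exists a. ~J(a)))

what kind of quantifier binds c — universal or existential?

Eliminate → and ↔ using ¬ and ∨.
  ~((exists g. forall c. (~K(c,c) | ~K(g,c))) | (exists a. ~J(a)))
Drive negations inward (¬∀x A ≡ ∃x ¬A, ¬∃x A ≡ ∀x ¬A, De Morgan for ∧/∨):
  (forall g. exists c. (K(c,c) & K(g,c))) & (forall a. J(a))
All bound variables are already distinct, so no renaming is needed.
Finally move all quantifiers to the prefix:
  forall g. exists c. forall a. (K(c,c) & K(g,c) & J(a))
The quantifier forall c sits under an odd number of negations (counting the antecedent side of each →), so it flips to exists c.

existential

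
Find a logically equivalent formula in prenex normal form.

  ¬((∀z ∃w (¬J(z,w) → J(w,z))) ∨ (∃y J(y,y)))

First replace A → B with ¬A ∨ B.
  ¬((∀z ∃w (¬¬J(z,w) ∨ J(w,z))) ∨ (∃y J(y,y)))
Move each ¬ inward, flipping quantifiers it crosses:
  (∃z ∀w (¬J(z,w) ∧ ¬J(w,z))) ∧ (∀y ¬J(y,y))
All bound variables are already distinct, so no renaming is needed.
Finally move all quantifiers to the prefix:
  ∃z ∀w ∀y (¬J(z,w) ∧ ¬J(w,z) ∧ ¬J(y,y))

∃z ∀w ∀y (¬J(z,w) ∧ ¬J(w,z) ∧ ¬J(y,y))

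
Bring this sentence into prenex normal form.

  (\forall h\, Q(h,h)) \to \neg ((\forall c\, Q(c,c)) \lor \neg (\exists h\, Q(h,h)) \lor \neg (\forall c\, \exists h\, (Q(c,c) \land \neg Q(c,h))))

Eliminate → and ↔ using ¬ and ∨.
  \neg (\forall h\, Q(h,h)) \lor \neg ((\forall c\, Q(c,c)) \lor \neg (\exists h\, Q(h,h)) \lor \neg (\forall c\, \exists h\, (Q(c,c) \land \neg Q(c,h))))
Move each ¬ inward, flipping quantifiers it crosses:
  (\exists h\, \neg Q(h,h)) \lor (\exists c\, \neg Q(c,c)) \land (\exists h\, Q(h,h)) \land (\forall c\, \exists h\, (Q(c,c) \land \neg Q(c,h)))
Give each quantifier a distinct variable: h↦w, c↦r, h↦y.
  (\exists h\, \neg Q(h,h)) \lor (\exists c\, \neg Q(c,c)) \land (\exists w\, Q(w,w)) \land (\forall r\, \exists y\, (Q(r,r) \land \neg Q(r,y)))
Finally move all quantifiers to the prefix:
  \exists h\, \exists c\, \exists w\, \forall r\, \exists y\, (\neg Q(h,h) \lor \neg Q(c,c) \land Q(w,w) \land Q(r,r) \land \neg Q(r,y))

\exists h\, \exists c\, \exists w\, \forall r\, \exists y\, (\neg Q(h,h) \lor \neg Q(c,c) \land Q(w,w) \land Q(r,r) \land \neg Q(r,y))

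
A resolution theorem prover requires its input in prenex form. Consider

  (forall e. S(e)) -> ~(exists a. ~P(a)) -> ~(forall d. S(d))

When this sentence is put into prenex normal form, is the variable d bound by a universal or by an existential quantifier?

Eliminate → and ↔ using ¬ and ∨.
  ~(forall e. S(e)) | ~~(exists a. ~P(a)) | ~(forall d. S(d))
Move each ¬ inward, flipping quantifiers it crosses:
  (exists e. ~S(e)) | (exists a. ~P(a)) | (exists d. ~S(d))
All bound variables are already distinct, so no renaming is needed.
Pull the quantifiers to the front (each side's bound variable is not free in the other side):
  exists e. exists a. exists d. (~S(e) | ~P(a) | ~S(d))
The quantifier forall d sits under an odd number of negations (counting the antecedent side of each →), so it flips to exists d.

existential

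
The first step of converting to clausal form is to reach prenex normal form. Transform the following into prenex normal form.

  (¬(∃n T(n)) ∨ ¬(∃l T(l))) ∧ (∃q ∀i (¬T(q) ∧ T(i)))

Move each ¬ inward, flipping quantifiers it crosses:
  ((∀n ¬T(n)) ∨ (∀l ¬T(l))) ∧ (∃q ∀i (¬T(q) ∧ T(i)))
Finally move all quantifiers to the prefix:
  ∀n ∀l ∃q ∀i ((¬T(n) ∨ ¬T(l)) ∧ ¬T(q) ∧ T(i))

∀n ∀l ∃q ∀i ((¬T(n) ∨ ¬T(l)) ∧ ¬T(q) ∧ T(i))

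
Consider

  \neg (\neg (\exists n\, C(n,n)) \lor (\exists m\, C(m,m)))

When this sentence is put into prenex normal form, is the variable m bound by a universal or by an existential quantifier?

universal

Drive negations inward (¬∀x A ≡ ∃x ¬A, ¬∃x A ≡ ∀x ¬A, De Morgan for ∧/∨):
  (\exists n\, C(n,n)) \land (\forall m\, \neg C(m,m))
Pull the quantifiers to the front (each side's bound variable is not free in the other side):
  \exists n\, \forall m\, (C(n,n) \land \neg C(m,m))
The quantifier \exists m sits under an odd number of negations, so it flips to \forall m.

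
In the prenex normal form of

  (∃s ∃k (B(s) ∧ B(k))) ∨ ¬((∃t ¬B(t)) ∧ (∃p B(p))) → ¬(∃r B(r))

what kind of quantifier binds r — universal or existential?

universal

First replace A → B with ¬A ∨ B.
  ¬((∃s ∃k (B(s) ∧ B(k))) ∨ ¬((∃t ¬B(t)) ∧ (∃p B(p)))) ∨ ¬(∃r B(r))
Drive negations inward (¬∀x A ≡ ∃x ¬A, ¬∃x A ≡ ∀x ¬A, De Morgan for ∧/∨):
  (∀s ∀k (¬B(s) ∨ ¬B(k))) ∧ (∃t ¬B(t)) ∧ (∃p B(p)) ∨ (∀r ¬B(r))
All bound variables are already distinct, so no renaming is needed.
Finally move all quantifiers to the prefix:
  ∀s ∀k ∃t ∃p ∀r ((¬B(s) ∨ ¬B(k)) ∧ ¬B(t) ∧ B(p) ∨ ¬B(r))
The quantifier ∃r sits under an odd number of negations (counting the antecedent side of each →), so it flips to ∀r.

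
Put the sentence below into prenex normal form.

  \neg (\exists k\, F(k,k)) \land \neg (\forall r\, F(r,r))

Drive negations inward (¬∀x A ≡ ∃x ¬A, ¬∃x A ≡ ∀x ¬A, De Morgan for ∧/∨):
  (\forall k\, \neg F(k,k)) \land (\exists r\, \neg F(r,r))
All bound variables are already distinct, so no renaming is needed.
Pull the quantifiers to the front (each side's bound variable is not free in the other side):
  \forall k\, \exists r\, (\neg F(k,k) \land \neg F(r,r))

\forall k\, \exists r\, (\neg F(k,k) \land \neg F(r,r))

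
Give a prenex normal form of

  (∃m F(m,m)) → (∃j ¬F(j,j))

Eliminate → and ↔ using ¬ and ∨.
  ¬(∃m F(m,m)) ∨ (∃j ¬F(j,j))
Push ¬ through the quantifiers and connectives to reach negation normal form:
  (∀m ¬F(m,m)) ∨ (∃j ¬F(j,j))
All bound variables are already distinct, so no renaming is needed.
Finally move all quantifiers to the prefix:
  ∀m ∃j (¬F(m,m) ∨ ¬F(j,j))

∀m ∃j (¬F(m,m) ∨ ¬F(j,j))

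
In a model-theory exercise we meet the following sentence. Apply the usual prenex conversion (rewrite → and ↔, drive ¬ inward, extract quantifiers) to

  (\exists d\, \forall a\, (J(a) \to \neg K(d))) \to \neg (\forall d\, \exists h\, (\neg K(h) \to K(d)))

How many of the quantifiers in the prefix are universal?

First replace A → B with ¬A ∨ B.
  \neg (\exists d\, \forall a\, (\neg J(a) \lor \neg K(d))) \lor \neg (\forall d\, \exists h\, (\neg \neg K(h) \lor K(d)))
Push ¬ through the quantifiers and connectives to reach negation normal form:
  (\forall d\, \exists a\, (J(a) \land K(d))) \lor (\exists d\, \forall h\, (\neg K(h) \land \neg K(d)))
Standardize variables apart so no two quantifiers bind the same name: d↦u.
  (\forall d\, \exists a\, (J(a) \land K(d))) \lor (\exists u\, \forall h\, (\neg K(h) \land \neg K(u)))
Finally move all quantifiers to the prefix:
  \forall d\, \exists a\, \exists u\, \forall h\, (J(a) \land K(d) \lor \neg K(h) \land \neg K(u))
The prefix is \forall d \exists a \exists u \forall h: 2 universal, 2 existential.

2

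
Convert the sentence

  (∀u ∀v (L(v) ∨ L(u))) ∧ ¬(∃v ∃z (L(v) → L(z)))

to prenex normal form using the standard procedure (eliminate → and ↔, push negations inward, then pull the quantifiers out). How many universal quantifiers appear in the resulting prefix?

4

First replace A → B with ¬A ∨ B.
  (∀u ∀v (L(v) ∨ L(u))) ∧ ¬(∃v ∃z (¬L(v) ∨ L(z)))
Drive negations inward (¬∀x A ≡ ∃x ¬A, ¬∃x A ≡ ∀x ¬A, De Morgan for ∧/∨):
  (∀u ∀v (L(v) ∨ L(u))) ∧ (∀v ∀z (L(v) ∧ ¬L(z)))
Standardize variables apart so no two quantifiers bind the same name: v↦x1.
  (∀u ∀v (L(v) ∨ L(u))) ∧ (∀x1 ∀z (L(x1) ∧ ¬L(z)))
Pull the quantifiers to the front (each side's bound variable is not free in the other side):
  ∀u ∀v ∀x1 ∀z ((L(v) ∨ L(u)) ∧ L(x1) ∧ ¬L(z))
The prefix is ∀u ∀v ∀x1 ∀z: 4 universal, 0 existential.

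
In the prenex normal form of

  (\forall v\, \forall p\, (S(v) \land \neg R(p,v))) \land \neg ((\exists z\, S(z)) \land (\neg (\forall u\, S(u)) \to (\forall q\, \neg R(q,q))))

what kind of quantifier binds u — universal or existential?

existential

Eliminate → and ↔ using ¬ and ∨.
  (\forall v\, \forall p\, (S(v) \land \neg R(p,v))) \land \neg ((\exists z\, S(z)) \land (\neg \neg (\forall u\, S(u)) \lor (\forall q\, \neg R(q,q))))
Move each ¬ inward, flipping quantifiers it crosses:
  (\forall v\, \forall p\, (S(v) \land \neg R(p,v))) \land ((\forall z\, \neg S(z)) \lor (\exists u\, \neg S(u)) \land (\exists q\, R(q,q)))
Finally move all quantifiers to the prefix:
  \forall v\, \forall p\, \forall z\, \exists u\, \exists q\, (S(v) \land \neg R(p,v) \land (\neg S(z) \lor \neg S(u) \land R(q,q)))
The quantifier \forall u sits under an odd number of negations (counting the antecedent side of each →), so it flips to \exists u.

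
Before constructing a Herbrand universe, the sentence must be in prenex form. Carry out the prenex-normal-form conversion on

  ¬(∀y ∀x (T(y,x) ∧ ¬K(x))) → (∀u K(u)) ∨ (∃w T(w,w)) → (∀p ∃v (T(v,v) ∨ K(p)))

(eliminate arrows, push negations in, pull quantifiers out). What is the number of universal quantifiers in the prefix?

4

Rewrite implications/biconditionals: A → B as ¬A ∨ B.
  ¬¬(∀y ∀x (T(y,x) ∧ ¬K(x))) ∨ ¬((∀u K(u)) ∨ (∃w T(w,w))) ∨ (∀p ∃v (T(v,v) ∨ K(p)))
Drive negations inward (¬∀x A ≡ ∃x ¬A, ¬∃x A ≡ ∀x ¬A, De Morgan for ∧/∨):
  (∀y ∀x (T(y,x) ∧ ¬K(x))) ∨ (∃u ¬K(u)) ∧ (∀w ¬T(w,w)) ∨ (∀p ∃v (T(v,v) ∨ K(p)))
All bound variables are already distinct, so no renaming is needed.
Pull the quantifiers to the front (each side's bound variable is not free in the other side):
  ∀y ∀x ∃u ∀w ∀p ∃v (T(y,x) ∧ ¬K(x) ∨ ¬K(u) ∧ ¬T(w,w) ∨ T(v,v) ∨ K(p))
The prefix is ∀y ∀x ∃u ∀w ∀p ∃v: 4 universal, 2 existential.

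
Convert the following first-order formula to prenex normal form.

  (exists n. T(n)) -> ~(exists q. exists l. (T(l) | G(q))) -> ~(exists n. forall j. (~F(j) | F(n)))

forall n. exists q. exists l. forall t. exists j. (~T(n) | T(l) | G(q) | F(j) & ~F(t))

Rewrite implications/biconditionals: A → B as ¬A ∨ B.
  ~(exists n. T(n)) | ~~(exists q. exists l. (T(l) | G(q))) | ~(exists n. forall j. (~F(j) | F(n)))
Push ¬ through the quantifiers and connectives to reach negation normal form:
  (forall n. ~T(n)) | (exists q. exists l. (T(l) | G(q))) | (forall n. exists j. (F(j) & ~F(n)))
Rename bound variables to avoid capture: n↦t.
  (forall n. ~T(n)) | (exists q. exists l. (T(l) | G(q))) | (forall t. exists j. (F(j) & ~F(t)))
Extract every quantifier outward, since the variables are now distinct and don't occur free across branches:
  forall n. exists q. exists l. forall t. exists j. (~T(n) | T(l) | G(q) | F(j) & ~F(t))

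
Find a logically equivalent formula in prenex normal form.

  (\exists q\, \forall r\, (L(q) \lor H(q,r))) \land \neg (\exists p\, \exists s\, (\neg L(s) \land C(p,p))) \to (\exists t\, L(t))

\forall q\, \exists r\, \exists p\, \exists s\, \exists t\, (\neg L(q) \land \neg H(q,r) \lor \neg L(s) \land C(p,p) \lor L(t))

Eliminate → and ↔ using ¬ and ∨.
  \neg ((\exists q\, \forall r\, (L(q) \lor H(q,r))) \land \neg (\exists p\, \exists s\, (\neg L(s) \land C(p,p)))) \lor (\exists t\, L(t))
Move each ¬ inward, flipping quantifiers it crosses:
  (\forall q\, \exists r\, (\neg L(q) \land \neg H(q,r))) \lor (\exists p\, \exists s\, (\neg L(s) \land C(p,p))) \lor (\exists t\, L(t))
All bound variables are already distinct, so no renaming is needed.
Finally move all quantifiers to the prefix:
  \forall q\, \exists r\, \exists p\, \exists s\, \exists t\, (\neg L(q) \land \neg H(q,r) \lor \neg L(s) \land C(p,p) \lor L(t))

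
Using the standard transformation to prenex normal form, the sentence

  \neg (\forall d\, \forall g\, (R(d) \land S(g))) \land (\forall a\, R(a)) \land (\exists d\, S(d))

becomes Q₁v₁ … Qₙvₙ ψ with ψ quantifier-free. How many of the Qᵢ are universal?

1

Push ¬ through the quantifiers and connectives to reach negation normal form:
  (\exists d\, \exists g\, (\neg R(d) \lor \neg S(g))) \land (\forall a\, R(a)) \land (\exists d\, S(d))
Give each quantifier a distinct variable: d↦x.
  (\exists d\, \exists g\, (\neg R(d) \lor \neg S(g))) \land (\forall a\, R(a)) \land (\exists x\, S(x))
Extract every quantifier outward, since the variables are now distinct and don't occur free across branches:
  \exists d\, \exists g\, \forall a\, \exists x\, ((\neg R(d) \lor \neg S(g)) \land R(a) \land S(x))
The prefix is \exists d \exists g \forall a \exists x: 1 universal, 3 existential.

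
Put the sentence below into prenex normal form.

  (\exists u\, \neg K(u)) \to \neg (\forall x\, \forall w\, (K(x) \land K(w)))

First replace A → B with ¬A ∨ B.
  \neg (\exists u\, \neg K(u)) \lor \neg (\forall x\, \forall w\, (K(x) \land K(w)))
Push ¬ through the quantifiers and connectives to reach negation normal form:
  (\forall u\, K(u)) \lor (\exists x\, \exists w\, (\neg K(x) \lor \neg K(w)))
All bound variables are already distinct, so no renaming is needed.
Finally move all quantifiers to the prefix:
  \forall u\, \exists x\, \exists w\, (K(u) \lor \neg K(x) \lor \neg K(w))

\forall u\, \exists x\, \exists w\, (K(u) \lor \neg K(x) \lor \neg K(w))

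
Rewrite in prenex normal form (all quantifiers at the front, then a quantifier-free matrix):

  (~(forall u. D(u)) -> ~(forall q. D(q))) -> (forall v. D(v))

exists u. forall q. forall v. (~D(u) & D(q) | D(v))

Rewrite implications/biconditionals: A → B as ¬A ∨ B.
  ~(~~(forall u. D(u)) | ~(forall q. D(q))) | (forall v. D(v))
Drive negations inward (¬∀x A ≡ ∃x ¬A, ¬∃x A ≡ ∀x ¬A, De Morgan for ∧/∨):
  (exists u. ~D(u)) & (forall q. D(q)) | (forall v. D(v))
All bound variables are already distinct, so no renaming is needed.
Finally move all quantifiers to the prefix:
  exists u. forall q. forall v. (~D(u) & D(q) | D(v))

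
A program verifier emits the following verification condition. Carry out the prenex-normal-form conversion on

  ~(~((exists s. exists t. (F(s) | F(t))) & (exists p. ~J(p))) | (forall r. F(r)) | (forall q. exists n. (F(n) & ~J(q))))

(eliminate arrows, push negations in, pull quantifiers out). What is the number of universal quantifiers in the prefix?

Drive negations inward (¬∀x A ≡ ∃x ¬A, ¬∃x A ≡ ∀x ¬A, De Morgan for ∧/∨):
  (exists s. exists t. (F(s) | F(t))) & (exists p. ~J(p)) & (exists r. ~F(r)) & (exists q. forall n. (~F(n) | J(q)))
Finally move all quantifiers to the prefix:
  exists s. exists t. exists p. exists r. exists q. forall n. ((F(s) | F(t)) & ~J(p) & ~F(r) & (~F(n) | J(q)))
The prefix is exists s exists t exists p exists r exists q forall n: 1 universal, 5 existential.

1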